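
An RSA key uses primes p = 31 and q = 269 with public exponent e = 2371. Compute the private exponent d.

451

φ(n) = (p−1)(q−1) = 30·268 = 8040.
Need d with 2371·d ≡ 1 (mod 8040). Apply the extended Euclidean algorithm:
8040 = 3·2371 + 927
2371 = 2·927 + 517
927 = 1·517 + 410
517 = 1·410 + 107
410 = 3·107 + 89
107 = 1·89 + 18
89 = 4·18 + 17
18 = 1·17 + 1
17 = 17·1 + 0
Back-substitute:
1 = 18 − 17
1 = −89 + 5·18
1 = 5·107 − 6·89
1 = −6·410 + 23·107
1 = 23·517 − 29·410
1 = −29·927 + 52·517
1 = 52·2371 − 133·927
1 = −133·8040 + 451·2371
So 2371·451 ≡ 1 (mod 8040), hence d = 451.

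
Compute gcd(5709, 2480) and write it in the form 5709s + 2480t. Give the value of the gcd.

1

Apply Euclid's algorithm to 5709 and 2480:
5709 = 2·2480 + 749
2480 = 3·749 + 233
749 = 3·233 + 50
233 = 4·50 + 33
50 = 1·33 + 17
33 = 1·17 + 16
17 = 1·16 + 1
16 = 16·1 + 0
gcd(5709, 2480) = 1.
Back-substituting:
1 = 17 − 16
1 = −33 + 2·17
1 = 2·50 − 3·33
1 = −3·233 + 14·50
1 = 14·749 − 45·233
1 = −45·2480 + 149·749
1 = 149·5709 − 343·2480
So 1 = (149)·5709 + (-343)·2480.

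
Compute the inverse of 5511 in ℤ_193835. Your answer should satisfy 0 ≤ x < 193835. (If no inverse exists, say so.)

38971

gcd(193835, 5511) by repeated division:
193835 = 35·5511 + 950
5511 = 5·950 + 761
950 = 1·761 + 189
761 = 4·189 + 5
189 = 37·5 + 4
5 = 1·4 + 1
4 = 4·1 + 0
The gcd is 1. Working backward:
1 = 5 − 4
1 = −189 + 38·5
1 = 38·761 − 153·189
1 = −153·950 + 191·761
1 = 191·5511 − 1108·950
1 = −1108·193835 + 38971·5511
So 5511·38971 ≡ 1 (mod 193835).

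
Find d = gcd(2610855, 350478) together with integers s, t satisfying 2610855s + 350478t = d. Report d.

Apply Euclid's algorithm to 2610855 and 350478:
2610855 = 7*350478 + 157509
350478 = 2*157509 + 35460
157509 = 4*35460 + 15669
35460 = 2*15669 + 4122
15669 = 3*4122 + 3303
4122 = 1*3303 + 819
3303 = 4*819 + 27
819 = 30*27 + 9
27 = 3*9 + 0
gcd(2610855, 350478) = 9.
Express as a combination:
9 = 819 − 30·27
9 = −30·3303 + 121·819
9 = 121·4122 − 151·3303
9 = −151·15669 + 574·4122
9 = 574·35460 − 1299·15669
9 = −1299·157509 + 5770·35460
9 = 5770·350478 − 12839·157509
9 = −12839·2610855 + 95643·350478
So 9 = (-12839)·2610855 + (95643)·350478.

9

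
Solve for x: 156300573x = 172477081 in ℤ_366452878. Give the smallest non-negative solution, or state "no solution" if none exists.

no solution

gcd(156300573, 366452878):
366452878 = 2*156300573 + 53851732
156300573 = 2*53851732 + 48597109
53851732 = 1*48597109 + 5254623
48597109 = 9*5254623 + 1305502
5254623 = 4*1305502 + 32615
1305502 = 40*32615 + 902
32615 = 36*902 + 143
902 = 6*143 + 44
143 = 3*44 + 11
44 = 4*11 + 0
gcd = 11, but 11 ∤ 172477081, so the congruence has no solution.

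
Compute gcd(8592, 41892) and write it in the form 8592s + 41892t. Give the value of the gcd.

Apply Euclid's algorithm to 41892 and 8592:
41892 = 4*8592 + 7524
8592 = 1*7524 + 1068
7524 = 7*1068 + 48
1068 = 22*48 + 12
48 = 4*12 + 0
gcd(8592, 41892) = 12.
Back-substituting:
12 = 1068 − 22·48
12 = −22·7524 + 155·1068
12 = 155·8592 − 177·7524
12 = −177·41892 + 863·8592
So 12 = (-177)·41892 + (863)·8592.

12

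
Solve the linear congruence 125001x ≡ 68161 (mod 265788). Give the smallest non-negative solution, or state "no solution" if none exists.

gcd(125001, 265788):
265788 = 2×125001 + 15786
125001 = 7×15786 + 14499
15786 = 1×14499 + 1287
14499 = 11×1287 + 342
1287 = 3×342 + 261
342 = 1×261 + 81
261 = 3×81 + 18
81 = 4×18 + 9
18 = 2×9 + 0
gcd = 9, but 9 ∤ 68161, so the congruence has no solution.

no solution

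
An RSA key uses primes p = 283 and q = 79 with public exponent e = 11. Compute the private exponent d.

φ(n) = (p−1)(q−1) = 282·78 = 21996.
Need d with 11·d ≡ 1 (mod 21996). Apply the extended Euclidean algorithm:
21996 = 1999×11 + 7
11 = 1×7 + 4
7 = 1×4 + 3
4 = 1×3 + 1
3 = 3×1 + 0
Back-substitute:
1 = 4 − 3
1 = −7 + 2·4
1 = 2·11 − 3·7
1 = −3·21996 + 5999·11
So 11·5999 ≡ 1 (mod 21996), hence d = 5999.

5999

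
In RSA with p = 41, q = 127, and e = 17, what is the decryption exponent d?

φ(n) = (p−1)(q−1) = 40·126 = 5040.
Need d with 17·d ≡ 1 (mod 5040). Apply the extended Euclidean algorithm:
5040 = 296×17 + 8
17 = 2×8 + 1
8 = 8×1 + 0
Back-substitute:
1 = 17 − 2·8
1 = −2·5040 + 593·17
So 17·593 ≡ 1 (mod 5040), hence d = 593.

593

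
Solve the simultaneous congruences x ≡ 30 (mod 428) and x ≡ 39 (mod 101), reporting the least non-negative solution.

Write x = 30 + 428·k. Then 428·k ≡ 39 − 30 ≡ 9 (mod 101).
Need 428⁻¹ mod 101. Extended Euclid on (101, 24):
101 = 4·24 + 5
24 = 4·5 + 4
5 = 1·4 + 1
4 = 4·1 + 0
Back-substitute:
1 = 5 − 4
1 = −24 + 5·5
1 = 5·101 − 21·24
428⁻¹ ≡ 80 (mod 101), so k ≡ 80·9 ≡ 13 (mod 101).
x = 30 + 428·13 = 5594.

5594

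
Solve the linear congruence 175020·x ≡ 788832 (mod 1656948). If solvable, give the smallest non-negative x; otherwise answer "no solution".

96532

First find gcd(175020, 1656948):
1656948 = 9*175020 + 81768
175020 = 2*81768 + 11484
81768 = 7*11484 + 1380
11484 = 8*1380 + 444
1380 = 3*444 + 48
444 = 9*48 + 12
48 = 4*12 + 0
gcd = 12 and 12 | 788832, so solutions exist. Divide through by 12: 14585x ≡ 65736 (mod 138079).
Now find 14585⁻¹ mod 138079:
138079 = 9×14585 + 6814
14585 = 2×6814 + 957
6814 = 7×957 + 115
957 = 8×115 + 37
115 = 3×37 + 4
37 = 9×4 + 1
4 = 4×1 + 0
Back-substitute:
1 = 37 − 9·4
1 = −9·115 + 28·37
1 = 28·957 − 233·115
1 = −233·6814 + 1659·957
1 = 1659·14585 − 3551·6814
1 = −3551·138079 + 33618·14585
So 14585⁻¹ ≡ 33618 (mod 138079).
Then x ≡ 33618·65736 ≡ 96532 (mod 138079); the smallest non-negative solution is x = 96532.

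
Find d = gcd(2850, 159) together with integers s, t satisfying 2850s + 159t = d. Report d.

Repeated division:
2850 = 17*159 + 147
159 = 1*147 + 12
147 = 12*12 + 3
12 = 4*3 + 0
gcd(2850, 159) = 3.
Working backward:
3 = 147 − 12·12
3 = −12·159 + 13·147
3 = 13·2850 − 233·159
So 3 = (13)·2850 + (-233)·159.

3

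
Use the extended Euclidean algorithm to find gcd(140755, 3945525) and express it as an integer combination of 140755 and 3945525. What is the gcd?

Euclidean algorithm:
3945525 = 28*140755 + 4385
140755 = 32*4385 + 435
4385 = 10*435 + 35
435 = 12*35 + 15
35 = 2*15 + 5
15 = 3*5 + 0
gcd(140755, 3945525) = 5.
Back-substituting:
5 = 35 − 2·15
5 = −2·435 + 25·35
5 = 25·4385 − 252·435
5 = −252·140755 + 8089·4385
5 = 8089·3945525 − 226744·140755
So 5 = (8089)·3945525 + (-226744)·140755.

5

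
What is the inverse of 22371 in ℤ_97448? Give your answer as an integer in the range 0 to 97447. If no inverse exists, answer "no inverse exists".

10315

Extended Euclidean algorithm:
97448 = 4×22371 + 7964
22371 = 2×7964 + 6443
7964 = 1×6443 + 1521
6443 = 4×1521 + 359
1521 = 4×359 + 85
359 = 4×85 + 19
85 = 4×19 + 9
19 = 2×9 + 1
9 = 9×1 + 0
The gcd is 1. Working backward:
1 = 19 − 2·9
1 = −2·85 + 9·19
1 = 9·359 − 38·85
1 = −38·1521 + 161·359
1 = 161·6443 − 682·1521
1 = −682·7964 + 843·6443
1 = 843·22371 − 2368·7964
1 = −2368·97448 + 10315·22371
So 22371·10315 ≡ 1 (mod 97448).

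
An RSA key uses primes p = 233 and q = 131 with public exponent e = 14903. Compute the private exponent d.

φ(n) = (p−1)(q−1) = 232·130 = 30160.
Need d with 14903·d ≡ 1 (mod 30160). Apply the extended Euclidean algorithm:
30160 = 2·14903 + 354
14903 = 42·354 + 35
354 = 10·35 + 4
35 = 8·4 + 3
4 = 1·3 + 1
3 = 3·1 + 0
Back-substitute:
1 = 4 − 3
1 = −35 + 9·4
1 = 9·354 − 91·35
1 = −91·14903 + 3831·354
1 = 3831·30160 − 7753·14903
So 14903·(-7753) ≡ 1 (mod 30160), hence d ≡ -7753 ≡ 22407 (mod 30160).

22407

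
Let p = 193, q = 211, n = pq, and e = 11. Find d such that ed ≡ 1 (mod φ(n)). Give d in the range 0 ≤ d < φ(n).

7331

φ(n) = (p−1)(q−1) = 192·210 = 40320.
Need d with 11·d ≡ 1 (mod 40320). Apply the extended Euclidean algorithm:
40320 = 3665*11 + 5
11 = 2*5 + 1
5 = 5*1 + 0
Back-substitute:
1 = 11 − 2·5
1 = −2·40320 + 7331·11
So 11·7331 ≡ 1 (mod 40320), hence d = 7331.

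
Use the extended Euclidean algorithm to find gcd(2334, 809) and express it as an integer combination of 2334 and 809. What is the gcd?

Apply Euclid's algorithm to 2334 and 809:
2334 = 2·809 + 716
809 = 1·716 + 93
716 = 7·93 + 65
93 = 1·65 + 28
65 = 2·28 + 9
28 = 3·9 + 1
9 = 9·1 + 0
gcd(2334, 809) = 1.
Express as a combination:
1 = 28 − 3·9
1 = −3·65 + 7·28
1 = 7·93 − 10·65
1 = −10·716 + 77·93
1 = 77·809 − 87·716
1 = −87·2334 + 251·809
So 1 = (-87)·2334 + (251)·809.

1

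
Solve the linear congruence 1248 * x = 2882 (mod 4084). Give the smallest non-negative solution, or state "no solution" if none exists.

no solution

gcd(1248, 4084):
4084 = 3·1248 + 340
1248 = 3·340 + 228
340 = 1·228 + 112
228 = 2·112 + 4
112 = 28·4 + 0
gcd = 4, but 4 ∤ 2882, so the congruence has no solution.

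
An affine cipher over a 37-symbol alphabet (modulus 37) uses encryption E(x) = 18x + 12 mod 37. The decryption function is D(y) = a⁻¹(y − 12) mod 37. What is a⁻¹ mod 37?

Apply the Euclidean algorithm to 37 and 18:
37 = 2·18 + 1
18 = 18·1 + 0
The gcd is 1. Working backward:
1 = 37 − 2·18
Thus 18·(-2) ≡ 1 (mod 37); reducing, -2 mod 37 = 35.

35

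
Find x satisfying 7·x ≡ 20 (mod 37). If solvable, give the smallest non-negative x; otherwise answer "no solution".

24

First find gcd(7, 37):
37 = 5*7 + 2
7 = 3*2 + 1
2 = 2*1 + 0
gcd = 1, so a unique solution mod 37 exists.
Back-substitute for the Bézout coefficients:
1 = 7 − 3·2
1 = −3·37 + 16·7
So 7·(16) ≡ 1 (mod 37), giving 7⁻¹ ≡ 16.
x ≡ 7⁻¹·20 ≡ 16·20 ≡ 24 (mod 37).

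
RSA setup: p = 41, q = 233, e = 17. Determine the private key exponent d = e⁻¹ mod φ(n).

4913

φ(n) = (p−1)(q−1) = 40·232 = 9280.
Need d with 17·d ≡ 1 (mod 9280). Apply the extended Euclidean algorithm:
9280 = 545*17 + 15
17 = 1*15 + 2
15 = 7*2 + 1
2 = 2*1 + 0
Back-substitute:
1 = 15 − 7·2
1 = −7·17 + 8·15
1 = 8·9280 − 4367·17
So 17·(-4367) ≡ 1 (mod 9280), hence d ≡ -4367 ≡ 4913 (mod 9280).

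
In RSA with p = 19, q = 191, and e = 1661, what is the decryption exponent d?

φ(n) = (p−1)(q−1) = 18·190 = 3420.
Need d with 1661·d ≡ 1 (mod 3420). Apply the extended Euclidean algorithm:
3420 = 2×1661 + 98
1661 = 16×98 + 93
98 = 1×93 + 5
93 = 18×5 + 3
5 = 1×3 + 2
3 = 1×2 + 1
2 = 2×1 + 0
Back-substitute:
1 = 3 − 2
1 = −5 + 2·3
1 = 2·93 − 37·5
1 = −37·98 + 39·93
1 = 39·1661 − 661·98
1 = −661·3420 + 1361·1661
So 1661·1361 ≡ 1 (mod 3420), hence d = 1361.

1361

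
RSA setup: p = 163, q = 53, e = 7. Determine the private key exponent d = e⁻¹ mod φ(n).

2407

φ(n) = (p−1)(q−1) = 162·52 = 8424.
Need d with 7·d ≡ 1 (mod 8424). Apply the extended Euclidean algorithm:
8424 = 1203*7 + 3
7 = 2*3 + 1
3 = 3*1 + 0
Back-substitute:
1 = 7 − 2·3
1 = −2·8424 + 2407·7
So 7·2407 ≡ 1 (mod 8424), hence d = 2407.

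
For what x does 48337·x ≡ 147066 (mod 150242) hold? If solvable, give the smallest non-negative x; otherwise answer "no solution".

20710

First find gcd(48337, 150242):
150242 = 3*48337 + 5231
48337 = 9*5231 + 1258
5231 = 4*1258 + 199
1258 = 6*199 + 64
199 = 3*64 + 7
64 = 9*7 + 1
7 = 7*1 + 0
gcd = 1, so a unique solution mod 150242 exists.
Back-substitute for the Bézout coefficients:
1 = 64 − 9·7
1 = −9·199 + 28·64
1 = 28·1258 − 177·199
1 = −177·5231 + 736·1258
1 = 736·48337 − 6801·5231
1 = −6801·150242 + 21139·48337
So 48337·(21139) ≡ 1 (mod 150242), giving 48337⁻¹ ≡ 21139.
x ≡ 48337⁻¹·147066 ≡ 21139·147066 ≡ 20710 (mod 150242).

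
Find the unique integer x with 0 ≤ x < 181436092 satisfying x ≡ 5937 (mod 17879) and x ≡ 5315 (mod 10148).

Write x = 5937 + 17879·k. Then 17879·k ≡ 5315 − 5937 ≡ 9526 (mod 10148).
Need 17879⁻¹ mod 10148. Extended Euclid on (10148, 7731):
10148 = 1·7731 + 2417
7731 = 3·2417 + 480
2417 = 5·480 + 17
480 = 28·17 + 4
17 = 4·4 + 1
4 = 4·1 + 0
Back-substitute:
1 = 17 − 4·4
1 = −4·480 + 113·17
1 = 113·2417 − 569·480
1 = −569·7731 + 1820·2417
1 = 1820·10148 − 2389·7731
17879⁻¹ ≡ 7759 (mod 10148), so k ≡ 7759·9526 ≡ 4350 (mod 10148).
x = 5937 + 17879·4350 = 77779587.

77779587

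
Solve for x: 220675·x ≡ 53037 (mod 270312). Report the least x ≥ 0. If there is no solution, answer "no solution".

no solution

gcd(220675, 270312):
270312 = 1×220675 + 49637
220675 = 4×49637 + 22127
49637 = 2×22127 + 5383
22127 = 4×5383 + 595
5383 = 9×595 + 28
595 = 21×28 + 7
28 = 4×7 + 0
gcd = 7, but 7 ∤ 53037, so the congruence has no solution.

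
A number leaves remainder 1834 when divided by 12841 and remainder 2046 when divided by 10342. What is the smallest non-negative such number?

68290272

Write x = 1834 + 12841·k. Then 12841·k ≡ 2046 − 1834 ≡ 212 (mod 10342).
Need 12841⁻¹ mod 10342. Extended Euclid on (10342, 2499):
10342 = 4*2499 + 346
2499 = 7*346 + 77
346 = 4*77 + 38
77 = 2*38 + 1
38 = 38*1 + 0
Back-substitute:
1 = 77 − 2·38
1 = −2·346 + 9·77
1 = 9·2499 − 65·346
1 = −65·10342 + 269·2499
12841⁻¹ ≡ 269 (mod 10342), so k ≡ 269·212 ≡ 5318 (mod 10342).
x = 1834 + 12841·5318 = 68290272.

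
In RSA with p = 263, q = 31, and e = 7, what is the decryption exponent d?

φ(n) = (p−1)(q−1) = 262·30 = 7860.
Need d with 7·d ≡ 1 (mod 7860). Apply the extended Euclidean algorithm:
7860 = 1122*7 + 6
7 = 1*6 + 1
6 = 6*1 + 0
Back-substitute:
1 = 7 − 6
1 = −7860 + 1123·7
So 7·1123 ≡ 1 (mod 7860), hence d = 1123.

1123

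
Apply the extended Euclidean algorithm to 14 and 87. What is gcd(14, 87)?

Apply Euclid's algorithm to 87 and 14:
87 = 6·14 + 3
14 = 4·3 + 2
3 = 1·2 + 1
2 = 2·1 + 0
gcd(14, 87) = 1.
Working backward:
1 = 3 − 2
1 = −14 + 5·3
1 = 5·87 − 31·14
So 1 = (5)·87 + (-31)·14.

1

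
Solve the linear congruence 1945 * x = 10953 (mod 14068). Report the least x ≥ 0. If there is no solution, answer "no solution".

6725

First find gcd(1945, 14068):
14068 = 7*1945 + 453
1945 = 4*453 + 133
453 = 3*133 + 54
133 = 2*54 + 25
54 = 2*25 + 4
25 = 6*4 + 1
4 = 4*1 + 0
gcd = 1, so a unique solution mod 14068 exists.
Back-substitute for the Bézout coefficients:
1 = 25 − 6·4
1 = −6·54 + 13·25
1 = 13·133 − 32·54
1 = −32·453 + 109·133
1 = 109·1945 − 468·453
1 = −468·14068 + 3385·1945
So 1945·(3385) ≡ 1 (mod 14068), giving 1945⁻¹ ≡ 3385.
x ≡ 1945⁻¹·10953 ≡ 3385·10953 ≡ 6725 (mod 14068).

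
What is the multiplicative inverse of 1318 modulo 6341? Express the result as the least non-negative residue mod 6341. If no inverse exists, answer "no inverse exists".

Extended Euclidean algorithm:
6341 = 4×1318 + 1069
1318 = 1×1069 + 249
1069 = 4×249 + 73
249 = 3×73 + 30
73 = 2×30 + 13
30 = 2×13 + 4
13 = 3×4 + 1
4 = 4×1 + 0
Since gcd(1318, 6341) = 1, back-substitute to write 1 as a combination:
1 = 13 − 3·4
1 = −3·30 + 7·13
1 = 7·73 − 17·30
1 = −17·249 + 58·73
1 = 58·1069 − 249·249
1 = −249·1318 + 307·1069
1 = 307·6341 − 1477·1318
Thus 1318·(-1477) ≡ 1 (mod 6341); reducing, -1477 mod 6341 = 4864.

4864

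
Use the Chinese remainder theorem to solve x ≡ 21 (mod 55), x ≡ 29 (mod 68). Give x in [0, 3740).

2001

Write x = 21 + 55·k. Then 55·k ≡ 29 − 21 ≡ 8 (mod 68).
Need 55⁻¹ mod 68. Extended Euclid on (68, 55):
68 = 1×55 + 13
55 = 4×13 + 3
13 = 4×3 + 1
3 = 3×1 + 0
Back-substitute:
1 = 13 − 4·3
1 = −4·55 + 17·13
1 = 17·68 − 21·55
55⁻¹ ≡ 47 (mod 68), so k ≡ 47·8 ≡ 36 (mod 68).
x = 21 + 55·36 = 2001.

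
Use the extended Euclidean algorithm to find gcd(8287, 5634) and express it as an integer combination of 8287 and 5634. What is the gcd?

Apply Euclid's algorithm to 8287 and 5634:
8287 = 1×5634 + 2653
5634 = 2×2653 + 328
2653 = 8×328 + 29
328 = 11×29 + 9
29 = 3×9 + 2
9 = 4×2 + 1
2 = 2×1 + 0
gcd(8287, 5634) = 1.
Express as a combination:
1 = 9 − 4·2
1 = −4·29 + 13·9
1 = 13·328 − 147·29
1 = −147·2653 + 1189·328
1 = 1189·5634 − 2525·2653
1 = −2525·8287 + 3714·5634
So 1 = (-2525)·8287 + (3714)·5634.

1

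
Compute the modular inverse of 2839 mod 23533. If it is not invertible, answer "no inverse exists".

16711

Run Euclid on (23533, 2839):
23533 = 8·2839 + 821
2839 = 3·821 + 376
821 = 2·376 + 69
376 = 5·69 + 31
69 = 2·31 + 7
31 = 4·7 + 3
7 = 2·3 + 1
3 = 3·1 + 0
The gcd is 1. Working backward:
1 = 7 − 2·3
1 = −2·31 + 9·7
1 = 9·69 − 20·31
1 = −20·376 + 109·69
1 = 109·821 − 238·376
1 = −238·2839 + 823·821
1 = 823·23533 − 6822·2839
Thus 2839·(-6822) ≡ 1 (mod 23533); reducing, -6822 mod 23533 = 16711.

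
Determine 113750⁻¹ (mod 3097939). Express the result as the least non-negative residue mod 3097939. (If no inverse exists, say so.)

Euclidean algorithm on 3097939, 113750:
3097939 = 27*113750 + 26689
113750 = 4*26689 + 6994
26689 = 3*6994 + 5707
6994 = 1*5707 + 1287
5707 = 4*1287 + 559
1287 = 2*559 + 169
559 = 3*169 + 52
169 = 3*52 + 13
52 = 4*13 + 0
The gcd is 13, not 1, hence no inverse exists.

no inverse exists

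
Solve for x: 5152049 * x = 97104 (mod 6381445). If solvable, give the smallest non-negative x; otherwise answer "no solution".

277371

First find gcd(5152049, 6381445):
6381445 = 1*5152049 + 1229396
5152049 = 4*1229396 + 234465
1229396 = 5*234465 + 57071
234465 = 4*57071 + 6181
57071 = 9*6181 + 1442
6181 = 4*1442 + 413
1442 = 3*413 + 203
413 = 2*203 + 7
203 = 29*7 + 0
gcd = 7 and 7 | 97104, so solutions exist. Divide through by 7: 736007x ≡ 13872 (mod 911635).
Now find 736007⁻¹ mod 911635:
911635 = 1×736007 + 175628
736007 = 4×175628 + 33495
175628 = 5×33495 + 8153
33495 = 4×8153 + 883
8153 = 9×883 + 206
883 = 4×206 + 59
206 = 3×59 + 29
59 = 2×29 + 1
29 = 29×1 + 0
Back-substitute:
1 = 59 − 2·29
1 = −2·206 + 7·59
1 = 7·883 − 30·206
1 = −30·8153 + 277·883
1 = 277·33495 − 1138·8153
1 = −1138·175628 + 5967·33495
1 = 5967·736007 − 25006·175628
1 = −25006·911635 + 30973·736007
So 736007⁻¹ ≡ 30973 (mod 911635).
Then x ≡ 30973·13872 ≡ 277371 (mod 911635); the smallest non-negative solution is x = 277371.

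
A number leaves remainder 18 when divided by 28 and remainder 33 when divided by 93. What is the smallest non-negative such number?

Write x = 18 + 28·k. Then 28·k ≡ 33 − 18 ≡ 15 (mod 93).
Need 28⁻¹ mod 93. Extended Euclid on (93, 28):
93 = 3·28 + 9
28 = 3·9 + 1
9 = 9·1 + 0
Back-substitute:
1 = 28 − 3·9
1 = −3·93 + 10·28
28⁻¹ ≡ 10 (mod 93), so k ≡ 10·15 ≡ 57 (mod 93).
x = 18 + 28·57 = 1614.

1614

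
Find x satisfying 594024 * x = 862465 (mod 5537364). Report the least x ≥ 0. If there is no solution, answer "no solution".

gcd(594024, 5537364):
5537364 = 9×594024 + 191148
594024 = 3×191148 + 20580
191148 = 9×20580 + 5928
20580 = 3×5928 + 2796
5928 = 2×2796 + 336
2796 = 8×336 + 108
336 = 3×108 + 12
108 = 9×12 + 0
gcd = 12, but 12 ∤ 862465, so the congruence has no solution.

no solution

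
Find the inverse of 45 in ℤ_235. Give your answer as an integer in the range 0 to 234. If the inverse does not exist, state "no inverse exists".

Euclidean algorithm on 235, 45:
235 = 5*45 + 10
45 = 4*10 + 5
10 = 2*5 + 0
Since gcd = 5 > 1, 45 is not a unit mod 235.

no inverse exists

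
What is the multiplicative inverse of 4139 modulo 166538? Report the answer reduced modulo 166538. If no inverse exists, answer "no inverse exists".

Run Euclid on (166538, 4139):
166538 = 40*4139 + 978
4139 = 4*978 + 227
978 = 4*227 + 70
227 = 3*70 + 17
70 = 4*17 + 2
17 = 8*2 + 1
2 = 2*1 + 0
The gcd is 1. Working backward:
1 = 17 − 8·2
1 = −8·70 + 33·17
1 = 33·227 − 107·70
1 = −107·978 + 461·227
1 = 461·4139 − 1951·978
1 = −1951·166538 + 78501·4139
So 4139·78501 ≡ 1 (mod 166538).

78501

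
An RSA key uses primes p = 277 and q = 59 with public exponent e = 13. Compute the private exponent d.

6157

φ(n) = (p−1)(q−1) = 276·58 = 16008.
Need d with 13·d ≡ 1 (mod 16008). Apply the extended Euclidean algorithm:
16008 = 1231*13 + 5
13 = 2*5 + 3
5 = 1*3 + 2
3 = 1*2 + 1
2 = 2*1 + 0
Back-substitute:
1 = 3 − 2
1 = −5 + 2·3
1 = 2·13 − 5·5
1 = −5·16008 + 6157·13
So 13·6157 ≡ 1 (mod 16008), hence d = 6157.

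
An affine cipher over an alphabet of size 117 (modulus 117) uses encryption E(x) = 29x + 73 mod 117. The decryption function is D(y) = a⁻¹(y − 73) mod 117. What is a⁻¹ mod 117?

113

Run Euclid on (117, 29):
117 = 4·29 + 1
29 = 29·1 + 0
gcd = 1, so the inverse exists. Back-substitute:
1 = 117 − 4·29
Thus 29·(-4) ≡ 1 (mod 117); reducing, -4 mod 117 = 113.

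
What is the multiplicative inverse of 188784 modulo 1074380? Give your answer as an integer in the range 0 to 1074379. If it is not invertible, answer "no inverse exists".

no inverse exists

Compute gcd(188784, 1074380):
1074380 = 5·188784 + 130460
188784 = 1·130460 + 58324
130460 = 2·58324 + 13812
58324 = 4·13812 + 3076
13812 = 4·3076 + 1508
3076 = 2·1508 + 60
1508 = 25·60 + 8
60 = 7·8 + 4
8 = 2·4 + 0
The gcd is 4, not 1, hence no inverse exists.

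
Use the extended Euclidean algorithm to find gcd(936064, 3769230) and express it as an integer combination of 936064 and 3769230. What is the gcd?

2

Euclidean algorithm:
3769230 = 4×936064 + 24974
936064 = 37×24974 + 12026
24974 = 2×12026 + 922
12026 = 13×922 + 40
922 = 23×40 + 2
40 = 20×2 + 0
gcd(936064, 3769230) = 2.
Back-substituting:
2 = 922 − 23·40
2 = −23·12026 + 300·922
2 = 300·24974 − 623·12026
2 = −623·936064 + 23351·24974
2 = 23351·3769230 − 94027·936064
So 2 = (23351)·3769230 + (-94027)·936064.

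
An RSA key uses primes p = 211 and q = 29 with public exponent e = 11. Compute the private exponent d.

4811

φ(n) = (p−1)(q−1) = 210·28 = 5880.
Need d with 11·d ≡ 1 (mod 5880). Apply the extended Euclidean algorithm:
5880 = 534*11 + 6
11 = 1*6 + 5
6 = 1*5 + 1
5 = 5*1 + 0
Back-substitute:
1 = 6 − 5
1 = −11 + 2·6
1 = 2·5880 − 1069·11
So 11·(-1069) ≡ 1 (mod 5880), hence d ≡ -1069 ≡ 4811 (mod 5880).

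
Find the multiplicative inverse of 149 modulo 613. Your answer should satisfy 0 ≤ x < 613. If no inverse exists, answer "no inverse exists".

Extended Euclidean algorithm:
613 = 4*149 + 17
149 = 8*17 + 13
17 = 1*13 + 4
13 = 3*4 + 1
4 = 4*1 + 0
The gcd is 1. Working backward:
1 = 13 − 3·4
1 = −3·17 + 4·13
1 = 4·149 − 35·17
1 = −35·613 + 144·149
So 149·144 ≡ 1 (mod 613).

144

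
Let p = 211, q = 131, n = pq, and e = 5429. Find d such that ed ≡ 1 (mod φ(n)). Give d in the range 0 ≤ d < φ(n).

φ(n) = (p−1)(q−1) = 210·130 = 27300.
Need d with 5429·d ≡ 1 (mod 27300). Apply the extended Euclidean algorithm:
27300 = 5·5429 + 155
5429 = 35·155 + 4
155 = 38·4 + 3
4 = 1·3 + 1
3 = 3·1 + 0
Back-substitute:
1 = 4 − 3
1 = −155 + 39·4
1 = 39·5429 − 1366·155
1 = −1366·27300 + 6869·5429
So 5429·6869 ≡ 1 (mod 27300), hence d = 6869.

6869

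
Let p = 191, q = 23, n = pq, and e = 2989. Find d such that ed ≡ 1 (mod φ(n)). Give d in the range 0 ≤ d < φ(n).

909

φ(n) = (p−1)(q−1) = 190·22 = 4180.
Need d with 2989·d ≡ 1 (mod 4180). Apply the extended Euclidean algorithm:
4180 = 1×2989 + 1191
2989 = 2×1191 + 607
1191 = 1×607 + 584
607 = 1×584 + 23
584 = 25×23 + 9
23 = 2×9 + 5
9 = 1×5 + 4
5 = 1×4 + 1
4 = 4×1 + 0
Back-substitute:
1 = 5 − 4
1 = −9 + 2·5
1 = 2·23 − 5·9
1 = −5·584 + 127·23
1 = 127·607 − 132·584
1 = −132·1191 + 259·607
1 = 259·2989 − 650·1191
1 = −650·4180 + 909·2989
So 2989·909 ≡ 1 (mod 4180), hence d = 909.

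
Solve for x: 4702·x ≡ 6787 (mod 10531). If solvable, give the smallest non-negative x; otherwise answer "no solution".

First find gcd(4702, 10531):
10531 = 2*4702 + 1127
4702 = 4*1127 + 194
1127 = 5*194 + 157
194 = 1*157 + 37
157 = 4*37 + 9
37 = 4*9 + 1
9 = 9*1 + 0
gcd = 1, so a unique solution mod 10531 exists.
Back-substitute for the Bézout coefficients:
1 = 37 − 4·9
1 = −4·157 + 17·37
1 = 17·194 − 21·157
1 = −21·1127 + 122·194
1 = 122·4702 − 509·1127
1 = −509·10531 + 1140·4702
So 4702·(1140) ≡ 1 (mod 10531), giving 4702⁻¹ ≡ 1140.
x ≡ 4702⁻¹·6787 ≡ 1140·6787 ≡ 7426 (mod 10531).

7426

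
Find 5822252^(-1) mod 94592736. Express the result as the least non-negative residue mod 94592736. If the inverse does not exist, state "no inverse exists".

no inverse exists

Euclidean algorithm on 94592736, 5822252:
94592736 = 16×5822252 + 1436704
5822252 = 4×1436704 + 75436
1436704 = 19×75436 + 3420
75436 = 22×3420 + 196
3420 = 17×196 + 88
196 = 2×88 + 20
88 = 4×20 + 8
20 = 2×8 + 4
8 = 2×4 + 0
Since gcd = 4 > 1, 5822252 is not a unit mod 94592736.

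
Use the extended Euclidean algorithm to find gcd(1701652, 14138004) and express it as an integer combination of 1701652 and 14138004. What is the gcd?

4

Apply Euclid's algorithm to 14138004 and 1701652:
14138004 = 8*1701652 + 524788
1701652 = 3*524788 + 127288
524788 = 4*127288 + 15636
127288 = 8*15636 + 2200
15636 = 7*2200 + 236
2200 = 9*236 + 76
236 = 3*76 + 8
76 = 9*8 + 4
8 = 2*4 + 0
gcd(1701652, 14138004) = 4.
Back-substituting:
4 = 76 − 9·8
4 = −9·236 + 28·76
4 = 28·2200 − 261·236
4 = −261·15636 + 1855·2200
4 = 1855·127288 − 15101·15636
4 = −15101·524788 + 62259·127288
4 = 62259·1701652 − 201878·524788
4 = −201878·14138004 + 1677283·1701652
So 4 = (-201878)·14138004 + (1677283)·1701652.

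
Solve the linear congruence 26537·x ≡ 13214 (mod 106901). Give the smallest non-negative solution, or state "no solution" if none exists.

29033

First find gcd(26537, 106901):
106901 = 4×26537 + 753
26537 = 35×753 + 182
753 = 4×182 + 25
182 = 7×25 + 7
25 = 3×7 + 4
7 = 1×4 + 3
4 = 1×3 + 1
3 = 3×1 + 0
gcd = 1, so a unique solution mod 106901 exists.
Back-substitute for the Bézout coefficients:
1 = 4 − 3
1 = −7 + 2·4
1 = 2·25 − 7·7
1 = −7·182 + 51·25
1 = 51·753 − 211·182
1 = −211·26537 + 7436·753
1 = 7436·106901 − 29955·26537
So 26537·(-29955) ≡ 1 (mod 106901), giving 26537⁻¹ ≡ 76946.
x ≡ 26537⁻¹·13214 ≡ 76946·13214 ≡ 29033 (mod 106901).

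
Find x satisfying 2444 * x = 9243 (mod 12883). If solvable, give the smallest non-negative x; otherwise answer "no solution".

863

First find gcd(2444, 12883):
12883 = 5×2444 + 663
2444 = 3×663 + 455
663 = 1×455 + 208
455 = 2×208 + 39
208 = 5×39 + 13
39 = 3×13 + 0
gcd = 13 and 13 | 9243, so solutions exist. Divide through by 13: 188x ≡ 711 (mod 991).
Now find 188⁻¹ mod 991:
991 = 5*188 + 51
188 = 3*51 + 35
51 = 1*35 + 16
35 = 2*16 + 3
16 = 5*3 + 1
3 = 3*1 + 0
Back-substitute:
1 = 16 − 5·3
1 = −5·35 + 11·16
1 = 11·51 − 16·35
1 = −16·188 + 59·51
1 = 59·991 − 311·188
So 188·(-311) ≡ 1 (mod 991), i.e. 188⁻¹ ≡ 680.
Then x ≡ 680·711 ≡ 863 (mod 991); the smallest non-negative solution is x = 863.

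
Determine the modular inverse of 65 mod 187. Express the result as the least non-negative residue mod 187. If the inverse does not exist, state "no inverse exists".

164

Apply the Euclidean algorithm to 187 and 65:
187 = 2*65 + 57
65 = 1*57 + 8
57 = 7*8 + 1
8 = 8*1 + 0
The gcd is 1. Working backward:
1 = 57 − 7·8
1 = −7·65 + 8·57
1 = 8·187 − 23·65
Hence 65⁻¹ ≡ -23 ≡ 164 (mod 187).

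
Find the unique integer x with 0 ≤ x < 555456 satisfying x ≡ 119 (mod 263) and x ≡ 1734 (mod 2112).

Write x = 119 + 263·k. Then 263·k ≡ 1734 − 119 ≡ 1615 (mod 2112).
Need 263⁻¹ mod 2112. Extended Euclid on (2112, 263):
2112 = 8·263 + 8
263 = 32·8 + 7
8 = 1·7 + 1
7 = 7·1 + 0
Back-substitute:
1 = 8 − 7
1 = −263 + 33·8
1 = 33·2112 − 265·263
263⁻¹ ≡ 1847 (mod 2112), so k ≡ 1847·1615 ≡ 761 (mod 2112).
x = 119 + 263·761 = 200262.

200262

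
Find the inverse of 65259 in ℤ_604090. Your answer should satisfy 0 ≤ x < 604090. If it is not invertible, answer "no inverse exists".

Run Euclid on (604090, 65259):
604090 = 9·65259 + 16759
65259 = 3·16759 + 14982
16759 = 1·14982 + 1777
14982 = 8·1777 + 766
1777 = 2·766 + 245
766 = 3·245 + 31
245 = 7·31 + 28
31 = 1·28 + 3
28 = 9·3 + 1
3 = 3·1 + 0
gcd = 1, so the inverse exists. Back-substitute:
1 = 28 − 9·3
1 = −9·31 + 10·28
1 = 10·245 − 79·31
1 = −79·766 + 247·245
1 = 247·1777 − 573·766
1 = −573·14982 + 4831·1777
1 = 4831·16759 − 5404·14982
1 = −5404·65259 + 21043·16759
1 = 21043·604090 − 194791·65259
Thus 65259·(-194791) ≡ 1 (mod 604090); reducing, -194791 mod 604090 = 409299.

409299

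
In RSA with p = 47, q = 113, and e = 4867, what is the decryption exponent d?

φ(n) = (p−1)(q−1) = 46·112 = 5152.
Need d with 4867·d ≡ 1 (mod 5152). Apply the extended Euclidean algorithm:
5152 = 1·4867 + 285
4867 = 17·285 + 22
285 = 12·22 + 21
22 = 1·21 + 1
21 = 21·1 + 0
Back-substitute:
1 = 22 − 21
1 = −285 + 13·22
1 = 13·4867 − 222·285
1 = −222·5152 + 235·4867
So 4867·235 ≡ 1 (mod 5152), hence d = 235.

235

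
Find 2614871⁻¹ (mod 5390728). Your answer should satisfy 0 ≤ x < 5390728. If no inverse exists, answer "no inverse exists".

no inverse exists

Euclidean algorithm on 5390728, 2614871:
5390728 = 2*2614871 + 160986
2614871 = 16*160986 + 39095
160986 = 4*39095 + 4606
39095 = 8*4606 + 2247
4606 = 2*2247 + 112
2247 = 20*112 + 7
112 = 16*7 + 0
Since gcd = 7 > 1, 2614871 is not a unit mod 5390728.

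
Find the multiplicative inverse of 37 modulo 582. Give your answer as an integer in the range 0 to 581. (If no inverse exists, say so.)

Apply the Euclidean algorithm to 582 and 37:
582 = 15×37 + 27
37 = 1×27 + 10
27 = 2×10 + 7
10 = 1×7 + 3
7 = 2×3 + 1
3 = 3×1 + 0
gcd = 1, so the inverse exists. Back-substitute:
1 = 7 − 2·3
1 = −2·10 + 3·7
1 = 3·27 − 8·10
1 = −8·37 + 11·27
1 = 11·582 − 173·37
Thus 37·(-173) ≡ 1 (mod 582); reducing, -173 mod 582 = 409.

409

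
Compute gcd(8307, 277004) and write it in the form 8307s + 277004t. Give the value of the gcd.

13

Apply Euclid's algorithm to 277004 and 8307:
277004 = 33·8307 + 2873
8307 = 2·2873 + 2561
2873 = 1·2561 + 312
2561 = 8·312 + 65
312 = 4·65 + 52
65 = 1·52 + 13
52 = 4·13 + 0
gcd(8307, 277004) = 13.
Express as a combination:
13 = 65 − 52
13 = −312 + 5·65
13 = 5·2561 − 41·312
13 = −41·2873 + 46·2561
13 = 46·8307 − 133·2873
13 = −133·277004 + 4435·8307
So 13 = (-133)·277004 + (4435)·8307.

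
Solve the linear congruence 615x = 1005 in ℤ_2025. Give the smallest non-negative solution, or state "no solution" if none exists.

First find gcd(615, 2025):
2025 = 3×615 + 180
615 = 3×180 + 75
180 = 2×75 + 30
75 = 2×30 + 15
30 = 2×15 + 0
gcd = 15 and 15 | 1005, so solutions exist. Divide through by 15: 41x ≡ 67 (mod 135).
Now find 41⁻¹ mod 135:
135 = 3*41 + 12
41 = 3*12 + 5
12 = 2*5 + 2
5 = 2*2 + 1
2 = 2*1 + 0
Back-substitute:
1 = 5 − 2·2
1 = −2·12 + 5·5
1 = 5·41 − 17·12
1 = −17·135 + 56·41
So 41⁻¹ ≡ 56 (mod 135).
Then x ≡ 56·67 ≡ 107 (mod 135); the smallest non-negative solution is x = 107.

107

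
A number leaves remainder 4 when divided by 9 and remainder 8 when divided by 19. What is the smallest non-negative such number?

103

Write x = 4 + 9·k. Then 9·k ≡ 8 − 4 ≡ 4 (mod 19).
Need 9⁻¹ mod 19. Extended Euclid on (19, 9):
19 = 2*9 + 1
9 = 9*1 + 0
Back-substitute:
1 = 19 − 2·9
9⁻¹ ≡ 17 (mod 19), so k ≡ 17·4 ≡ 11 (mod 19).
x = 4 + 9·11 = 103.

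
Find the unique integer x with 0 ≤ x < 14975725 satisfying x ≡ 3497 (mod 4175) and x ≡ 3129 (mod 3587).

Write x = 3497 + 4175·k. Then 4175·k ≡ 3129 − 3497 ≡ 3219 (mod 3587).
Need 4175⁻¹ mod 3587. Extended Euclid on (3587, 588):
3587 = 6·588 + 59
588 = 9·59 + 57
59 = 1·57 + 2
57 = 28·2 + 1
2 = 2·1 + 0
Back-substitute:
1 = 57 − 28·2
1 = −28·59 + 29·57
1 = 29·588 − 289·59
1 = −289·3587 + 1763·588
4175⁻¹ ≡ 1763 (mod 3587), so k ≡ 1763·3219 ≡ 463 (mod 3587).
x = 3497 + 4175·463 = 1936522.

1936522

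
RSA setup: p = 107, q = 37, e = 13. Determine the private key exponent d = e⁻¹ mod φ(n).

φ(n) = (p−1)(q−1) = 106·36 = 3816.
Need d with 13·d ≡ 1 (mod 3816). Apply the extended Euclidean algorithm:
3816 = 293×13 + 7
13 = 1×7 + 6
7 = 1×6 + 1
6 = 6×1 + 0
Back-substitute:
1 = 7 − 6
1 = −13 + 2·7
1 = 2·3816 − 587·13
So 13·(-587) ≡ 1 (mod 3816), hence d ≡ -587 ≡ 3229 (mod 3816).

3229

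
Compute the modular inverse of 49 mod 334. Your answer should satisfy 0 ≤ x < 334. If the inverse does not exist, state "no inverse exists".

Apply the Euclidean algorithm to 334 and 49:
334 = 6*49 + 40
49 = 1*40 + 9
40 = 4*9 + 4
9 = 2*4 + 1
4 = 4*1 + 0
Since gcd(49, 334) = 1, back-substitute to write 1 as a combination:
1 = 9 − 2·4
1 = −2·40 + 9·9
1 = 9·49 − 11·40
1 = −11·334 + 75·49
So 49·75 ≡ 1 (mod 334).

75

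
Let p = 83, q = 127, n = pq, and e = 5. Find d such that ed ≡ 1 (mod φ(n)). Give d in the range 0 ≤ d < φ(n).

φ(n) = (p−1)(q−1) = 82·126 = 10332.
Need d with 5·d ≡ 1 (mod 10332). Apply the extended Euclidean algorithm:
10332 = 2066×5 + 2
5 = 2×2 + 1
2 = 2×1 + 0
Back-substitute:
1 = 5 − 2·2
1 = −2·10332 + 4133·5
So 5·4133 ≡ 1 (mod 10332), hence d = 4133.

4133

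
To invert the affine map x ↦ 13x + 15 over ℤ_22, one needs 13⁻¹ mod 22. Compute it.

gcd(22, 13) by repeated division:
22 = 1·13 + 9
13 = 1·9 + 4
9 = 2·4 + 1
4 = 4·1 + 0
The gcd is 1. Working backward:
1 = 9 − 2·4
1 = −2·13 + 3·9
1 = 3·22 − 5·13
Hence 13⁻¹ ≡ -5 ≡ 17 (mod 22).

17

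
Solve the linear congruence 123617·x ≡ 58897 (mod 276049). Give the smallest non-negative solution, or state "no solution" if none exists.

First find gcd(123617, 276049):
276049 = 2*123617 + 28815
123617 = 4*28815 + 8357
28815 = 3*8357 + 3744
8357 = 2*3744 + 869
3744 = 4*869 + 268
869 = 3*268 + 65
268 = 4*65 + 8
65 = 8*8 + 1
8 = 8*1 + 0
gcd = 1, so a unique solution mod 276049 exists.
Back-substitute for the Bézout coefficients:
1 = 65 − 8·8
1 = −8·268 + 33·65
1 = 33·869 − 107·268
1 = −107·3744 + 461·869
1 = 461·8357 − 1029·3744
1 = −1029·28815 + 3548·8357
1 = 3548·123617 − 15221·28815
1 = −15221·276049 + 33990·123617
So 123617·(33990) ≡ 1 (mod 276049), giving 123617⁻¹ ≡ 33990.
x ≡ 123617⁻¹·58897 ≡ 33990·58897 ≡ 1682 (mod 276049).

1682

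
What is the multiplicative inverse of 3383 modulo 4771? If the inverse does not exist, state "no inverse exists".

gcd(4771, 3383) by repeated division:
4771 = 1*3383 + 1388
3383 = 2*1388 + 607
1388 = 2*607 + 174
607 = 3*174 + 85
174 = 2*85 + 4
85 = 21*4 + 1
4 = 4*1 + 0
Since gcd(3383, 4771) = 1, back-substitute to write 1 as a combination:
1 = 85 − 21·4
1 = −21·174 + 43·85
1 = 43·607 − 150·174
1 = −150·1388 + 343·607
1 = 343·3383 − 836·1388
1 = −836·4771 + 1179·3383
So 3383·1179 ≡ 1 (mod 4771).

1179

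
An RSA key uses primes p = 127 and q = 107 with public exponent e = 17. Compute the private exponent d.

φ(n) = (p−1)(q−1) = 126·106 = 13356.
Need d with 17·d ≡ 1 (mod 13356). Apply the extended Euclidean algorithm:
13356 = 785·17 + 11
17 = 1·11 + 6
11 = 1·6 + 5
6 = 1·5 + 1
5 = 5·1 + 0
Back-substitute:
1 = 6 − 5
1 = −11 + 2·6
1 = 2·17 − 3·11
1 = −3·13356 + 2357·17
So 17·2357 ≡ 1 (mod 13356), hence d = 2357.

2357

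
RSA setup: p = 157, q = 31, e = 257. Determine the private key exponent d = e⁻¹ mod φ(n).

φ(n) = (p−1)(q−1) = 156·30 = 4680.
Need d with 257·d ≡ 1 (mod 4680). Apply the extended Euclidean algorithm:
4680 = 18·257 + 54
257 = 4·54 + 41
54 = 1·41 + 13
41 = 3·13 + 2
13 = 6·2 + 1
2 = 2·1 + 0
Back-substitute:
1 = 13 − 6·2
1 = −6·41 + 19·13
1 = 19·54 − 25·41
1 = −25·257 + 119·54
1 = 119·4680 − 2167·257
So 257·(-2167) ≡ 1 (mod 4680), hence d ≡ -2167 ≡ 2513 (mod 4680).

2513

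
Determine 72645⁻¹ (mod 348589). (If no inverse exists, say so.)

9122

Extended Euclidean algorithm:
348589 = 4·72645 + 58009
72645 = 1·58009 + 14636
58009 = 3·14636 + 14101
14636 = 1·14101 + 535
14101 = 26·535 + 191
535 = 2·191 + 153
191 = 1·153 + 38
153 = 4·38 + 1
38 = 38·1 + 0
Since gcd(72645, 348589) = 1, back-substitute to write 1 as a combination:
1 = 153 − 4·38
1 = −4·191 + 5·153
1 = 5·535 − 14·191
1 = −14·14101 + 369·535
1 = 369·14636 − 383·14101
1 = −383·58009 + 1518·14636
1 = 1518·72645 − 1901·58009
1 = −1901·348589 + 9122·72645
So 72645·9122 ≡ 1 (mod 348589).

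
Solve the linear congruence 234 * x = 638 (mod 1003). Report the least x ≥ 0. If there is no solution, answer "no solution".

920

First find gcd(234, 1003):
1003 = 4×234 + 67
234 = 3×67 + 33
67 = 2×33 + 1
33 = 33×1 + 0
gcd = 1, so a unique solution mod 1003 exists.
Back-substitute for the Bézout coefficients:
1 = 67 − 2·33
1 = −2·234 + 7·67
1 = 7·1003 − 30·234
So 234·(-30) ≡ 1 (mod 1003), giving 234⁻¹ ≡ 973.
x ≡ 234⁻¹·638 ≡ 973·638 ≡ 920 (mod 1003).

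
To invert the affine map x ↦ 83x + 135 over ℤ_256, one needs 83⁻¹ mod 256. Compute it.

gcd(256, 83) by repeated division:
256 = 3·83 + 7
83 = 11·7 + 6
7 = 1·6 + 1
6 = 6·1 + 0
The gcd is 1. Working backward:
1 = 7 − 6
1 = −83 + 12·7
1 = 12·256 − 37·83
Hence 83⁻¹ ≡ -37 ≡ 219 (mod 256).

219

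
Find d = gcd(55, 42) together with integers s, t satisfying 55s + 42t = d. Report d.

Euclidean algorithm:
55 = 1×42 + 13
42 = 3×13 + 3
13 = 4×3 + 1
3 = 3×1 + 0
gcd(55, 42) = 1.
Working backward:
1 = 13 − 4·3
1 = −4·42 + 13·13
1 = 13·55 − 17·42
So 1 = (13)·55 + (-17)·42.

1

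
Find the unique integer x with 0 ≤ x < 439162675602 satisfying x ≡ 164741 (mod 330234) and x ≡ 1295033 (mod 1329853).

195306166319

Write x = 164741 + 330234·k. Then 330234·k ≡ 1295033 − 164741 ≡ 1130292 (mod 1329853).
Need 330234⁻¹ mod 1329853. Extended Euclid on (1329853, 330234):
1329853 = 4*330234 + 8917
330234 = 37*8917 + 305
8917 = 29*305 + 72
305 = 4*72 + 17
72 = 4*17 + 4
17 = 4*4 + 1
4 = 4*1 + 0
Back-substitute:
1 = 17 − 4·4
1 = −4·72 + 17·17
1 = 17·305 − 72·72
1 = −72·8917 + 2105·305
1 = 2105·330234 − 77957·8917
1 = −77957·1329853 + 313933·330234
330234⁻¹ ≡ 313933 (mod 1329853), so k ≡ 313933·1130292 ≡ 591417 (mod 1329853).
x = 164741 + 330234·591417 = 195306166319.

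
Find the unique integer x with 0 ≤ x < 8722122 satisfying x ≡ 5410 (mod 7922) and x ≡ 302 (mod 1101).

8458184

Write x = 5410 + 7922·k. Then 7922·k ≡ 302 − 5410 ≡ 397 (mod 1101).
Need 7922⁻¹ mod 1101. Extended Euclid on (1101, 215):
1101 = 5·215 + 26
215 = 8·26 + 7
26 = 3·7 + 5
7 = 1·5 + 2
5 = 2·2 + 1
2 = 2·1 + 0
Back-substitute:
1 = 5 − 2·2
1 = −2·7 + 3·5
1 = 3·26 − 11·7
1 = −11·215 + 91·26
1 = 91·1101 − 466·215
7922⁻¹ ≡ 635 (mod 1101), so k ≡ 635·397 ≡ 1067 (mod 1101).
x = 5410 + 7922·1067 = 8458184.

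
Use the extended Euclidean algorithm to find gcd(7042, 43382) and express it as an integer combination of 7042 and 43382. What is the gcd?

Repeated division:
43382 = 6*7042 + 1130
7042 = 6*1130 + 262
1130 = 4*262 + 82
262 = 3*82 + 16
82 = 5*16 + 2
16 = 8*2 + 0
gcd(7042, 43382) = 2.
Working backward:
2 = 82 − 5·16
2 = −5·262 + 16·82
2 = 16·1130 − 69·262
2 = −69·7042 + 430·1130
2 = 430·43382 − 2649·7042
So 2 = (430)·43382 + (-2649)·7042.

2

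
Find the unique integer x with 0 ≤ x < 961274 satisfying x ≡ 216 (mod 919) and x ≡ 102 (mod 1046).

356788

Write x = 216 + 919·k. Then 919·k ≡ 102 − 216 ≡ 932 (mod 1046).
Need 919⁻¹ mod 1046. Extended Euclid on (1046, 919):
1046 = 1×919 + 127
919 = 7×127 + 30
127 = 4×30 + 7
30 = 4×7 + 2
7 = 3×2 + 1
2 = 2×1 + 0
Back-substitute:
1 = 7 − 3·2
1 = −3·30 + 13·7
1 = 13·127 − 55·30
1 = −55·919 + 398·127
1 = 398·1046 − 453·919
919⁻¹ ≡ 593 (mod 1046), so k ≡ 593·932 ≡ 388 (mod 1046).
x = 216 + 919·388 = 356788.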